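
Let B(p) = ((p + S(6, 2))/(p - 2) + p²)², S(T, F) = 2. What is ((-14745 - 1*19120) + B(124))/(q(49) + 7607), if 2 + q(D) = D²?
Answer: 439858056168/18616163 ≈ 23628.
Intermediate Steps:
q(D) = -2 + D²
B(p) = (p² + (2 + p)/(-2 + p))² (B(p) = ((p + 2)/(p - 2) + p²)² = ((2 + p)/(-2 + p) + p²)² = (p² + (2 + p)/(-2 + p))²)
((-14745 - 1*19120) + B(124))/(q(49) + 7607) = ((-14745 - 1*19120) + (2 + 124 + 124³ - 2*124²)²/(-2 + 124)²)/((-2 + 49²) + 7607) = ((-14745 - 19120) + (2 + 124 + 1906624 - 2*15376)²/122²)/((-2 + 2401) + 7607) = (-33865 + (2 + 124 + 1906624 - 30752)²/14884)/(2399 + 7607) = (-33865 + (1/14884)*1875998²)/10006 = (-33865 + (1/14884)*3519368496004)*(1/10006) = (-33865 + 879842124001/3721)*(1/10006) = (879716112336/3721)*(1/10006) = 439858056168/18616163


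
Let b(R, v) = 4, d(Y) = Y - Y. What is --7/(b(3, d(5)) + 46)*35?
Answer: 49/10 ≈ 4.9000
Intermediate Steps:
d(Y) = 0
--7/(b(3, d(5)) + 46)*35 = --7/(4 + 46)*35 = --7/50*35 = -(1/50)*(-7)*35 = -(-7)*35/50 = -1*(-49/10) = 49/10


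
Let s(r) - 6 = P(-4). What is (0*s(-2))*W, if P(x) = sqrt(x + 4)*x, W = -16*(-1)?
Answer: 0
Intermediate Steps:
W = 16
P(x) = x*sqrt(4 + x) (P(x) = sqrt(4 + x)*x = x*sqrt(4 + x))
s(r) = 6 (s(r) = 6 - 4*sqrt(4 - 4) = 6 - 4*sqrt(0) = 6 - 4*0 = 6 + 0 = 6)
(0*s(-2))*W = (0*6)*16 = 0*16 = 0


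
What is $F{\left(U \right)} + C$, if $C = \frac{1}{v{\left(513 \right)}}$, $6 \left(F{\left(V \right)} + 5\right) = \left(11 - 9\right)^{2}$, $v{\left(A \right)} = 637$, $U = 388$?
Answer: $- \frac{8278}{1911} \approx -4.3318$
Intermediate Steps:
$F{\left(V \right)} = - \frac{13}{3}$ ($F{\left(V \right)} = -5 + \frac{\left(11 - 9\right)^{2}}{6} = -5 + \frac{2^{2}}{6} = -5 + \frac{1}{6} \cdot 4 = -5 + \frac{2}{3} = - \frac{13}{3}$)
$C = \frac{1}{637} \approx 0.0015699$
$F{\left(U \right)} + C = - \frac{13}{3} + \frac{1}{637} = - \frac{8278}{1911}$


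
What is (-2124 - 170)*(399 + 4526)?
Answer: -11297950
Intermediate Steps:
(-2124 - 170)*(399 + 4526) = -2294*4925 = -11297950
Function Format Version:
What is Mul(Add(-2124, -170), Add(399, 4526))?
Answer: -11297950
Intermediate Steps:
Mul(Add(-2124, -170), Add(399, 4526)) = Mul(-2294, 4925) = -11297950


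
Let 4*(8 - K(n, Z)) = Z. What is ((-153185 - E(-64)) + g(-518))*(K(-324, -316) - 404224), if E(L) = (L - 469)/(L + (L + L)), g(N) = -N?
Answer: 11846305013789/192 ≈ 6.1700e+10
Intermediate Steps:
E(L) = (-469 + L)/(3*L) (E(L) = (-469 + L)/(L + 2*L) = (-469 + L)/((3*L)) = (-469 + L)*(1/(3*L)) = (-469 + L)/(3*L))
K(n, Z) = 8 - Z/4
((-153185 - E(-64)) + g(-518))*(K(-324, -316) - 404224) = ((-153185 - (-469 - 64)/(3*(-64))) - 1*(-518))*((8 - ¼*(-316)) - 404224) = ((-153185 - (-1)*(-533)/(3*64)) + 518)*((8 + 79) - 404224) = ((-153185 - 1*533/192) + 518)*(87 - 404224) = ((-153185 - 533/192) + 518)*(-404137) = (-29412053/192 + 518)*(-404137) = -29312597/192*(-404137) = 11846305013789/192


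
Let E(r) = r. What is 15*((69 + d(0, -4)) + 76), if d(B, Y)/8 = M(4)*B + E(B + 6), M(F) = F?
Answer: 2895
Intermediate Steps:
d(B, Y) = 48 + 40*B (d(B, Y) = 8*(4*B + (B + 6)) = 8*(4*B + (6 + B)) = 8*(6 + 5*B) = 48 + 40*B)
15*((69 + d(0, -4)) + 76) = 15*((69 + (48 + 40*0)) + 76) = 15*((69 + (48 + 0)) + 76) = 15*((69 + 48) + 76) = 15*(117 + 76) = 15*193 = 2895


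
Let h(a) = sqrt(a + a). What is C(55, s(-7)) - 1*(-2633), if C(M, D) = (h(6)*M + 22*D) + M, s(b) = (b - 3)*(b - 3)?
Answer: 4888 + 110*sqrt(3) ≈ 5078.5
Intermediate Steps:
s(b) = (-3 + b)**2 (s(b) = (-3 + b)*(-3 + b) = (-3 + b)**2)
h(a) = sqrt(2)*sqrt(a) (h(a) = sqrt(2*a) = sqrt(2)*sqrt(a))
C(M, D) = M + 22*D + 2*M*sqrt(3) (C(M, D) = ((sqrt(2)*sqrt(6))*M + 22*D) + M = ((2*sqrt(3))*M + 22*D) + M = (2*M*sqrt(3) + 22*D) + M = (22*D + 2*M*sqrt(3)) + M = M + 22*D + 2*M*sqrt(3))
C(55, s(-7)) - 1*(-2633) = (55 + 22*(-3 - 7)**2 + 2*55*sqrt(3)) - 1*(-2633) = (55 + 22*(-10)**2 + 110*sqrt(3)) + 2633 = (55 + 22*100 + 110*sqrt(3)) + 2633 = (55 + 2200 + 110*sqrt(3)) + 2633 = (2255 + 110*sqrt(3)) + 2633 = 4888 + 110*sqrt(3)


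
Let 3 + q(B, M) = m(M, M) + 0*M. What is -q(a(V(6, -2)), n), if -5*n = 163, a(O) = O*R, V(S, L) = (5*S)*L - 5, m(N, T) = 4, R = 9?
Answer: -1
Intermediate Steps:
V(S, L) = -5 + 5*L*S (V(S, L) = 5*L*S - 5 = -5 + 5*L*S)
a(O) = 9*O (a(O) = O*9 = 9*O)
n = -163/5 (n = -1/5*163 = -163/5 ≈ -32.600)
q(B, M) = 1 (q(B, M) = -3 + (4 + 0*M) = -3 + (4 + 0) = -3 + 4 = 1)
-q(a(V(6, -2)), n) = -1*1 = -1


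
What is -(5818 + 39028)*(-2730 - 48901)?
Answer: 2315443826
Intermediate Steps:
-(5818 + 39028)*(-2730 - 48901) = -44846*(-51631) = -1*(-2315443826) = 2315443826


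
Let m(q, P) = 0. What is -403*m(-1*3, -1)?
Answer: 0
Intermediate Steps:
-403*m(-1*3, -1) = -403*0 = 0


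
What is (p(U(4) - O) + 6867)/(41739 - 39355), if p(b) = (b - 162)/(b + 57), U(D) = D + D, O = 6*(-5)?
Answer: 652241/226480 ≈ 2.8799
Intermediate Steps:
O = -30
U(D) = 2*D
p(b) = (-162 + b)/(57 + b)
(p(U(4) - O) + 6867)/(41739 - 39355) = ((-162 + (2*4 - 1*(-30)))/(57 + (2*4 - 1*(-30))) + 6867)/(41739 - 39355) = ((-162 + (8 + 30))/(57 + (8 + 30)) + 6867)/2384 = ((-162 + 38)/(57 + 38) + 6867)*(1/2384) = (-124/95 + 6867)*(1/2384) = (652241/95)*(1/2384) = 652241/226480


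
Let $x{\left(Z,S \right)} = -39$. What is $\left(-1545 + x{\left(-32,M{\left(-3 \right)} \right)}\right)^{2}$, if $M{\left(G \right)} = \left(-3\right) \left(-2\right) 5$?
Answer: $2509056$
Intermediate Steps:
$M{\left(G \right)} = 30$ ($M{\left(G \right)} = 6 \cdot 5 = 30$)
$\left(-1545 + x{\left(-32,M{\left(-3 \right)} \right)}\right)^{2} = \left(-1545 - 39\right)^{2} = \left(-1584\right)^{2} = 2509056$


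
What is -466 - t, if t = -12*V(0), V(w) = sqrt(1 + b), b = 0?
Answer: -454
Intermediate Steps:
V(w) = 1 (V(w) = sqrt(1 + 0) = sqrt(1) = 1)
t = -12 (t = -12*1 = -12)
-466 - t = -466 - 1*(-12) = -466 + 12 = -454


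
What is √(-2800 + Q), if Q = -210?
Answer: I*√3010 ≈ 54.863*I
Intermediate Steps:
√(-2800 + Q) = √(-2800 - 210) = √(-3010) = I*√3010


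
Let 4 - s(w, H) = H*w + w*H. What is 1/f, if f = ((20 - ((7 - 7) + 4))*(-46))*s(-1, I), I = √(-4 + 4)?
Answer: -1/2944 ≈ -0.00033967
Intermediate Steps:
I = 0 (I = √0 = 0)
s(w, H) = 4 - 2*H*w (s(w, H) = 4 - (H*w + w*H) = 4 - (H*w + H*w) = 4 - 2*H*w)
f = -2944 (f = ((20 - ((7 - 7) + 4))*(-46))*(4 - 2*0*(-1)) = ((20 - (0 + 4))*(-46))*(4 + 0) = ((20 - 1*4)*(-46))*4 = ((20 - 4)*(-46))*4 = (16*(-46))*4 = -736*4 = -2944)
1/f = 1/(-2944) = -1/2944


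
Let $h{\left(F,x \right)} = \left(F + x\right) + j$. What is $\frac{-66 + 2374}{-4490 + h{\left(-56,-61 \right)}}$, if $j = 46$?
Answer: $- \frac{2308}{4561} \approx -0.50603$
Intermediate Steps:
$h{\left(F,x \right)} = 46 + F + x$ ($h{\left(F,x \right)} = \left(F + x\right) + 46 = 46 + F + x$)
$\frac{-66 + 2374}{-4490 + h{\left(-56,-61 \right)}} = \frac{-66 + 2374}{-4490 - 71} = \frac{2308}{-4490 - 71} = \frac{2308}{-4561} = 2308 \left(- \frac{1}{4561}\right) = - \frac{2308}{4561}$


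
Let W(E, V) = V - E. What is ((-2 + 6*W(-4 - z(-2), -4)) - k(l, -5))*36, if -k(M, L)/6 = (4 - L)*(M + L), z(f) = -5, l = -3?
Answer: -16704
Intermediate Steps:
k(M, L) = -6*(4 - L)*(L + M) (k(M, L) = -6*(4 - L)*(M + L) = -6*(4 - L)*(L + M))
((-2 + 6*W(-4 - z(-2), -4)) - k(l, -5))*36 = ((-2 + 6*(-4 - (-4 - 1*(-5)))) - (-24*(-5) - 24*(-3) + 6*(-5)² + 6*(-5)*(-3)))*36 = ((-2 + 6*(-4 - (-4 + 5))) - (120 + 72 + 6*25 + 90))*36 = ((-2 + 6*(-4 - 1*1)) - (120 + 72 + 150 + 90))*36 = ((-2 + 6*(-4 - 1)) - 1*432)*36 = ((-2 + 6*(-5)) - 432)*36 = ((-2 - 30) - 432)*36 = (-32 - 432)*36 = -464*36 = -16704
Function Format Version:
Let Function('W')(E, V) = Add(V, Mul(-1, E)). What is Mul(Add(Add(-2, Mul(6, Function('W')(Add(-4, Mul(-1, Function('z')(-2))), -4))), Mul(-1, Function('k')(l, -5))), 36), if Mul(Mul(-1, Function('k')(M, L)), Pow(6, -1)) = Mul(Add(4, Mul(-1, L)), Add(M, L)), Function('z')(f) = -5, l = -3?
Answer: -16704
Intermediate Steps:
Function('k')(M, L) = Mul(-6, Add(4, Mul(-1, L)), Add(L, M)) (Function('k')(M, L) = Mul(-6, Mul(Add(4, Mul(-1, L)), Add(M, L))) = Mul(-6, Mul(Add(4, Mul(-1, L)), Add(L, M))) = Mul(-6, Add(4, Mul(-1, L)), Add(L, M)))
Mul(Add(Add(-2, Mul(6, Function('W')(Add(-4, Mul(-1, Function('z')(-2))), -4))), Mul(-1, Function('k')(l, -5))), 36) = Mul(Add(Add(-2, Mul(6, Add(-4, Mul(-1, Add(-4, Mul(-1, -5)))))), Mul(-1, Add(Mul(-24, -5), Mul(-24, -3), Mul(6, Pow(-5, 2)), Mul(6, -5, -3)))), 36) = Mul(Add(Add(-2, Mul(6, Add(-4, Mul(-1, Add(-4, 5))))), Mul(-1, Add(120, 72, Mul(6, 25), 90))), 36) = Mul(Add(Add(-2, Mul(6, Add(-4, Mul(-1, 1)))), Mul(-1, Add(120, 72, 150, 90))), 36) = Mul(Add(Add(-2, Mul(6, Add(-4, -1))), Mul(-1, 432)), 36) = Mul(Add(Add(-2, Mul(6, -5)), -432), 36) = Mul(Add(Add(-2, -30), -432), 36) = Mul(Add(-32, -432), 36) = Mul(-464, 36) = -16704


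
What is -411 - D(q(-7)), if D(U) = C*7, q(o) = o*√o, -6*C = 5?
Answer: -2431/6 ≈ -405.17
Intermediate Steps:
C = -⅚ (C = -⅙*5 = -⅚ ≈ -0.83333)
q(o) = o^(3/2)
D(U) = -35/6 (D(U) = -⅚*7 = -35/6)
-411 - D(q(-7)) = -411 - 1*(-35/6) = -411 + 35/6 = -2431/6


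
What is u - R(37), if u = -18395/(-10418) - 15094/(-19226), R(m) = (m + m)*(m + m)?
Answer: -548156273603/100148234 ≈ -5473.5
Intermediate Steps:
R(m) = 4*m² (R(m) = (2*m)*(2*m) = 4*m²)
u = 255455781/100148234 (u = -18395*(-1/10418) - 15094*(-1/19226) = 18395/10418 + 7547/9613 = 255455781/100148234 ≈ 2.5508)
u - R(37) = 255455781/100148234 - 4*37² = 255455781/100148234 - 4*1369 = 255455781/100148234 - 1*5476 = 255455781/100148234 - 5476 = -548156273603/100148234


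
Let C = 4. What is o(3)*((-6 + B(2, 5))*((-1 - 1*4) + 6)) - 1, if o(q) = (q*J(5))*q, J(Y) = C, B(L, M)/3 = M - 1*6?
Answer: -325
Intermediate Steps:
B(L, M) = -18 + 3*M (B(L, M) = 3*(M - 1*6) = 3*(M - 6) = 3*(-6 + M) = -18 + 3*M)
J(Y) = 4
o(q) = 4*q**2 (o(q) = (q*4)*q = (4*q)*q = 4*q**2)
o(3)*((-6 + B(2, 5))*((-1 - 1*4) + 6)) - 1 = (4*3**2)*((-6 + (-18 + 3*5))*((-1 - 1*4) + 6)) - 1 = (4*9)*((-6 + (-18 + 15))*((-1 - 4) + 6)) - 1 = 36*((-6 - 3)*(-5 + 6)) - 1 = 36*(-9*1) - 1 = 36*(-9) - 1 = -324 - 1 = -325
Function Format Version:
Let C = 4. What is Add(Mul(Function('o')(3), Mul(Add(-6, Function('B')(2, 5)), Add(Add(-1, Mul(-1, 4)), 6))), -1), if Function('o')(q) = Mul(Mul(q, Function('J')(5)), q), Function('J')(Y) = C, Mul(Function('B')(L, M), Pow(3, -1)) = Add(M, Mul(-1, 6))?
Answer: -325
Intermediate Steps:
Function('B')(L, M) = Add(-18, Mul(3, M)) (Function('B')(L, M) = Mul(3, Add(M, Mul(-1, 6))) = Mul(3, Add(M, -6)) = Mul(3, Add(-6, M)) = Add(-18, Mul(3, M)))
Function('J')(Y) = 4
Function('o')(q) = Mul(4, Pow(q, 2)) (Function('o')(q) = Mul(Mul(q, 4), q) = Mul(Mul(4, q), q) = Mul(4, Pow(q, 2)))
Add(Mul(Function('o')(3), Mul(Add(-6, Function('B')(2, 5)), Add(Add(-1, Mul(-1, 4)), 6))), -1) = Add(Mul(Mul(4, Pow(3, 2)), Mul(Add(-6, Add(-18, Mul(3, 5))), Add(Add(-1, Mul(-1, 4)), 6))), -1) = Add(Mul(Mul(4, 9), Mul(Add(-6, Add(-18, 15)), Add(Add(-1, -4), 6))), -1) = Add(Mul(36, Mul(Add(-6, -3), Add(-5, 6))), -1) = Add(Mul(36, Mul(-9, 1)), -1) = Add(Mul(36, -9), -1) = Add(-324, -1) = -325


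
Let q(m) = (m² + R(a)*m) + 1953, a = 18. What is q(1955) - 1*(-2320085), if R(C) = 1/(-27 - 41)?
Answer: 24576137/4 ≈ 6.1440e+6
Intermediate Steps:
R(C) = -1/68 (R(C) = 1/(-68) = -1/68)
q(m) = 1953 + m² - m/68 (q(m) = (m² - m/68) + 1953 = 1953 + m² - m/68)
q(1955) - 1*(-2320085) = (1953 + 1955² - 1/68*1955) - 1*(-2320085) = (1953 + 3822025 - 115/4) + 2320085 = 15295797/4 + 2320085 = 24576137/4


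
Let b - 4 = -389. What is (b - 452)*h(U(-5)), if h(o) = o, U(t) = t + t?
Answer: 8370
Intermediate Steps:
b = -385 (b = 4 - 389 = -385)
U(t) = 2*t
(b - 452)*h(U(-5)) = (-385 - 452)*(2*(-5)) = -837*(-10) = 8370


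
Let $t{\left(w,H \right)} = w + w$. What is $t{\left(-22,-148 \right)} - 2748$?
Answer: $-2792$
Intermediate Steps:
$t{\left(w,H \right)} = 2 w$
$t{\left(-22,-148 \right)} - 2748 = 2 \left(-22\right) - 2748 = -44 - 2748 = -2792$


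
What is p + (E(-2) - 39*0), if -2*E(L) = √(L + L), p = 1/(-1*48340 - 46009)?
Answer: -1/94349 - I ≈ -1.0599e-5 - 1.0*I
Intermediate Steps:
p = -1/94349 (p = 1/(-48340 - 46009) = 1/(-94349) = -1/94349 ≈ -1.0599e-5)
E(L) = -√2*√L/2 (E(L) = -√(L + L)/2 = -√2*√L/2)
p + (E(-2) - 39*0) = -1/94349 + (-√2*√(-2)/2 - 39*0) = -1/94349 + (-√2*I*√2/2 + 0) = -1/94349 + (-I + 0) = -1/94349 - I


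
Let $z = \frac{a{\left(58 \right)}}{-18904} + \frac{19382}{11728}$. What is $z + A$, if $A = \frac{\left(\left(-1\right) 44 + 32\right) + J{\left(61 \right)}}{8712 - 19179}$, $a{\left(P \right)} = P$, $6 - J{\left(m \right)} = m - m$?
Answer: $\frac{79776899255}{48345789048} \approx 1.6501$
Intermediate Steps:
$J{\left(m \right)} = 6$ ($J{\left(m \right)} = 6 - \left(m - m\right) = 6 - 0 = 6 + 0 = 6$)
$z = \frac{22857319}{13856632}$ ($z = \frac{58}{-18904} + \frac{19382}{11728} = 58 \left(- \frac{1}{18904}\right) + 19382 \cdot \frac{1}{11728} = - \frac{29}{9452} + \frac{9691}{5864} = \frac{22857319}{13856632} \approx 1.6496$)
$A = \frac{2}{3489}$ ($A = \frac{\left(\left(-1\right) 44 + 32\right) + 6}{8712 - 19179} = \frac{\left(-44 + 32\right) + 6}{-10467} = \left(-12 + 6\right) \left(- \frac{1}{10467}\right) = \left(-6\right) \left(- \frac{1}{10467}\right) = \frac{2}{3489} \approx 0.00057323$)
$z + A = \frac{22857319}{13856632} + \frac{2}{3489} = \frac{79776899255}{48345789048}$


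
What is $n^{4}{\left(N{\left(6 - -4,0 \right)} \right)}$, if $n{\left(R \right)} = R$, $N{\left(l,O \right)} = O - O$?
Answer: $0$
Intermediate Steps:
$N{\left(l,O \right)} = 0$
$n^{4}{\left(N{\left(6 - -4,0 \right)} \right)} = 0^{4} = 0$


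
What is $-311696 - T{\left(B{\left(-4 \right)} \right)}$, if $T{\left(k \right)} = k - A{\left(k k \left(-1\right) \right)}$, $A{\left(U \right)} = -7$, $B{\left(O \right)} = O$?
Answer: $-311699$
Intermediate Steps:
$T{\left(k \right)} = 7 + k$ ($T{\left(k \right)} = k - -7 = k + 7 = 7 + k$)
$-311696 - T{\left(B{\left(-4 \right)} \right)} = -311696 - \left(7 - 4\right) = -311696 - 3 = -311699$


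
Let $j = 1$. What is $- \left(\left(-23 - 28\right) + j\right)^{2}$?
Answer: $-2500$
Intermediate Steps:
$- \left(\left(-23 - 28\right) + j\right)^{2} = - \left(\left(-23 - 28\right) + 1\right)^{2} = - \left(-51 + 1\right)^{2} = - \left(-50\right)^{2} = \left(-1\right) 2500 = -2500$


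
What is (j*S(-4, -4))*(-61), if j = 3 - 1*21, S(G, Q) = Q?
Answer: -4392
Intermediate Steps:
j = -18 (j = 3 - 21 = -18)
(j*S(-4, -4))*(-61) = -18*(-4)*(-61) = 72*(-61) = -4392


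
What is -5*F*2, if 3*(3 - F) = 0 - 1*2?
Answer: -110/3 ≈ -36.667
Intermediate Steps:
F = 11/3 (F = 3 - (0 - 1*2)/3 = 3 - (0 - 2)/3 = 3 - 1/3*(-2) = 3 + 2/3 = 11/3 ≈ 3.6667)
-5*F*2 = -5*11/3*2 = -55/3*2 = -110/3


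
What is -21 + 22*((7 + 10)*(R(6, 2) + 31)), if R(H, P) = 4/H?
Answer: 35467/3 ≈ 11822.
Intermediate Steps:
-21 + 22*((7 + 10)*(R(6, 2) + 31)) = -21 + 22*((7 + 10)*(4/6 + 31)) = -21 + 22*(17*(4*(1/6) + 31)) = -21 + 22*(17*(2/3 + 31)) = -21 + 22*(17*(95/3)) = -21 + 22*(1615/3) = -21 + 35530/3 = 35467/3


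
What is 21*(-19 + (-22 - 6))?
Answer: -987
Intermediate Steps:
21*(-19 + (-22 - 6)) = 21*(-19 - 28) = 21*(-47) = -987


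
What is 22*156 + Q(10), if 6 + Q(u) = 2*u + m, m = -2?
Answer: 3444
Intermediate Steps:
Q(u) = -8 + 2*u (Q(u) = -6 + (2*u - 2) = -6 + (-2 + 2*u) = -8 + 2*u)
22*156 + Q(10) = 22*156 + (-8 + 2*10) = 3432 + (-8 + 20) = 3432 + 12 = 3444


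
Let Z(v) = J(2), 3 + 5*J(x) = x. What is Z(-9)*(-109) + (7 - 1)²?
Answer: 289/5 ≈ 57.800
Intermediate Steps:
J(x) = -⅗ + x/5
Z(v) = -⅕ (Z(v) = -⅗ + (⅕)*2 = -⅗ + ⅖ = -⅕)
Z(-9)*(-109) + (7 - 1)² = -⅕*(-109) + (7 - 1)² = 109/5 + 6² = 109/5 + 36 = 289/5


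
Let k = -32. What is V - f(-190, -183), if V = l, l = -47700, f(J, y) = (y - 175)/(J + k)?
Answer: -5294879/111 ≈ -47702.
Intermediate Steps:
f(J, y) = (-175 + y)/(-32 + J) (f(J, y) = (y - 175)/(J - 32) = (-175 + y)/(-32 + J))
V = -47700
V - f(-190, -183) = -47700 - (-175 - 183)/(-32 - 190) = -47700 - (-358)/(-222) = -47700 - (-1)*(-358)/222 = -47700 - 1*179/111 = -47700 - 179/111 = -5294879/111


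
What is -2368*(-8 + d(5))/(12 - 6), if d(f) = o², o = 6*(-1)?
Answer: -33152/3 ≈ -11051.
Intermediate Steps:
o = -6
d(f) = 36 (d(f) = (-6)² = 36)
-2368*(-8 + d(5))/(12 - 6) = -2368*(-8 + 36)/(12 - 6) = -66304/6 = -2368*14/3 = -33152/3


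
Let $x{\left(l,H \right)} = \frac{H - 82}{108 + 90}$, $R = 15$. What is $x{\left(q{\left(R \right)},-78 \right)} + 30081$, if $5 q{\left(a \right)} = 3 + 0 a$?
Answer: $\frac{2977939}{99} \approx 30080.0$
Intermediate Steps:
$q{\left(a \right)} = \frac{3}{5}$ ($q{\left(a \right)} = \frac{3 + 0 a}{5} = \frac{3 + 0}{5} = \frac{1}{5} \cdot 3 = \frac{3}{5}$)
$x{\left(l,H \right)} = - \frac{41}{99} + \frac{H}{198}$ ($x{\left(l,H \right)} = \frac{-82 + H}{198} = \left(-82 + H\right) \frac{1}{198} = - \frac{41}{99} + \frac{H}{198}$)
$x{\left(q{\left(R \right)},-78 \right)} + 30081 = \left(- \frac{41}{99} + \frac{1}{198} \left(-78\right)\right) + 30081 = \left(- \frac{41}{99} - \frac{13}{33}\right) + 30081 = - \frac{80}{99} + 30081 = \frac{2977939}{99}$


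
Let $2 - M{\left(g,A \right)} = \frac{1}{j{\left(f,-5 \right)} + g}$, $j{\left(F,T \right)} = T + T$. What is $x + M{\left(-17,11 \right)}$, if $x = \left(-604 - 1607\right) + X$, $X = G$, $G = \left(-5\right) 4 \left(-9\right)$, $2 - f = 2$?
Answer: $- \frac{54782}{27} \approx -2029.0$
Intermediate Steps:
$f = 0$ ($f = 2 - 2 = 0$)
$j{\left(F,T \right)} = 2 T$
$G = 180$ ($G = \left(-20\right) \left(-9\right) = 180$)
$X = 180$
$M{\left(g,A \right)} = 2 - \frac{1}{-10 + g}$ ($M{\left(g,A \right)} = 2 - \frac{1}{2 \left(-5\right) + g} = 2 - \frac{1}{-10 + g}$)
$x = -2031$ ($x = \left(-604 - 1607\right) + 180 = -2211 + 180 = -2031$)
$x + M{\left(-17,11 \right)} = -2031 + \frac{-21 + 2 \left(-17\right)}{-10 - 17} = -2031 + \frac{-21 - 34}{-27} = -2031 - - \frac{55}{27} = -2031 + \frac{55}{27} = - \frac{54782}{27}$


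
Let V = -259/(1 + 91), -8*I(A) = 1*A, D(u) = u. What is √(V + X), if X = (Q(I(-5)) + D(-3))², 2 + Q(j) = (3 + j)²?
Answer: √137492321/1472 ≈ 7.9658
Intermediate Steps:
I(A) = -A/8
Q(j) = -2 + (3 + j)²
X = 271441/4096 (X = ((-2 + (3 - ⅛*(-5))²) - 3)² = ((-2 + (3 + 5/8)²) - 3)² = ((-2 + (29/8)²) - 3)² = ((-2 + 841/64) - 3)² = (713/64 - 3)² = (521/64)² = 271441/4096 ≈ 66.270)
V = -259/92 ≈ -2.8152
√(V + X) = √(-259/92 + 271441/4096) = √(5977927/94208) = √137492321/1472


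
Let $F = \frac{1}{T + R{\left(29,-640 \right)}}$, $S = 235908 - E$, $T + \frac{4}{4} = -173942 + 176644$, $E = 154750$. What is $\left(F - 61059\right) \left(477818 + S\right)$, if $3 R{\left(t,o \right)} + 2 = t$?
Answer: $- \frac{46246848336832}{1355} \approx -3.4131 \cdot 10^{10}$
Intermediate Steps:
$R{\left(t,o \right)} = - \frac{2}{3} + \frac{t}{3}$
$T = 2701$ ($T = -1 + \left(-173942 + 176644\right) = -1 + 2702 = 2701$)
$S = 81158$ ($S = 235908 - 154750 = 81158$)
$F = \frac{1}{2710}$ ($F = \frac{1}{2701 + \left(- \frac{2}{3} + \frac{1}{3} \cdot 29\right)} = \frac{1}{2701 + \left(- \frac{2}{3} + \frac{29}{3}\right)} = \frac{1}{2701 + 9} = \frac{1}{2710} \approx 0.000369$)
$\left(F - 61059\right) \left(477818 + S\right) = \left(\frac{1}{2710} - 61059\right) \left(477818 + 81158\right) = \left(- \frac{165469889}{2710}\right) 558976 = - \frac{46246848336832}{1355}$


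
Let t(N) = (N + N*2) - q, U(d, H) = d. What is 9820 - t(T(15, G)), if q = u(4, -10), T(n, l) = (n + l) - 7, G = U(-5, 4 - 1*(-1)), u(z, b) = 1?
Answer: 9812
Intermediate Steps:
G = -5
T(n, l) = -7 + l + n (T(n, l) = (l + n) - 7 = -7 + l + n)
q = 1
t(N) = -1 + 3*N (t(N) = (N + N*2) - 1*1 = (N + 2*N) - 1 = 3*N - 1 = -1 + 3*N)
9820 - t(T(15, G)) = 9820 - (-1 + 3*(-7 - 5 + 15)) = 9820 - (-1 + 3*3) = 9820 - (-1 + 9) = 9820 - 1*8 = 9820 - 8 = 9812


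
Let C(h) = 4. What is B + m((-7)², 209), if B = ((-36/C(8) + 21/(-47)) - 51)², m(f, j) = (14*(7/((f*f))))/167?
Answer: 66047296841/18076247 ≈ 3653.8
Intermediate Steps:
m(f, j) = 98/(167*f²) (m(f, j) = (14*(7/(f²)))*(1/167) = (14*(7/f²))*(1/167) = (98/f²)*(1/167) = 98/(167*f²))
B = 8071281/2209 (B = ((-36/4 + 21/(-47)) - 51)² = ((-36*¼ + 21*(-1/47)) - 51)² = ((-9 - 21/47) - 51)² = (-444/47 - 51)² = (-2841/47)² = 8071281/2209 ≈ 3653.8)
B + m((-7)², 209) = 8071281/2209 + 98/(167*((-7)²)²) = 8071281/2209 + (98/167)/49² = 8071281/2209 + (98/167)*(1/2401) = 8071281/2209 + 2/8183 = 66047296841/18076247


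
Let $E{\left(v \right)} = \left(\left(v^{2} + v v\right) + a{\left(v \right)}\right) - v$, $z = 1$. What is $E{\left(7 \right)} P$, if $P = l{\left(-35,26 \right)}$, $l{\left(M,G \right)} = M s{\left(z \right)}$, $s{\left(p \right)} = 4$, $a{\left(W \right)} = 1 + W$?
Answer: $-13860$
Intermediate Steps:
$l{\left(M,G \right)} = 4 M$ ($l{\left(M,G \right)} = M 4 = 4 M$)
$P = -140$ ($P = 4 \left(-35\right) = -140$)
$E{\left(v \right)} = 1 + 2 v^{2}$ ($E{\left(v \right)} = \left(\left(v^{2} + v v\right) + \left(1 + v\right)\right) - v = \left(\left(v^{2} + v^{2}\right) + \left(1 + v\right)\right) - v = \left(2 v^{2} + \left(1 + v\right)\right) - v = \left(1 + v + 2 v^{2}\right) - v = 1 + 2 v^{2}$)
$E{\left(7 \right)} P = \left(1 + 2 \cdot 7^{2}\right) \left(-140\right) = \left(1 + 2 \cdot 49\right) \left(-140\right) = \left(1 + 98\right) \left(-140\right) = 99 \left(-140\right) = -13860$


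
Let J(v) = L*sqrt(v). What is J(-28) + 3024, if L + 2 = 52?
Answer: 3024 + 100*I*sqrt(7) ≈ 3024.0 + 264.58*I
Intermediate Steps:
L = 50 (L = -2 + 52 = 50)
J(v) = 50*sqrt(v)
J(-28) + 3024 = 50*sqrt(-28) + 3024 = 50*(2*I*sqrt(7)) + 3024 = 100*I*sqrt(7) + 3024 = 3024 + 100*I*sqrt(7)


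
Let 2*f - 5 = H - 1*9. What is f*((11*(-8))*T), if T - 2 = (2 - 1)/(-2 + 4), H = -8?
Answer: 1320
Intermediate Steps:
f = -6 (f = 5/2 + (-8 - 1*9)/2 = 5/2 + (-8 - 9)/2 = 5/2 + (1/2)*(-17) = 5/2 - 17/2 = -6)
T = 5/2 (T = 2 + (2 - 1)/(-2 + 4) = 2 + 1/2 = 5/2 ≈ 2.5000)
f*((11*(-8))*T) = -6*11*(-8)*5/2 = -(-528)*5/2 = -6*(-220) = 1320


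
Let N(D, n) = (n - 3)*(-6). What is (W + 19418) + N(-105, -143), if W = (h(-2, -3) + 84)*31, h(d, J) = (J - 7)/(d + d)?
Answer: 45951/2 ≈ 22976.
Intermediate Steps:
h(d, J) = (-7 + J)/(2*d) (h(d, J) = (-7 + J)/((2*d)) = (-7 + J)*(1/(2*d)) = (-7 + J)/(2*d))
N(D, n) = 18 - 6*n (N(D, n) = (-3 + n)*(-6) = 18 - 6*n)
W = 5363/2 (W = ((½)*(-7 - 3)/(-2) + 84)*31 = ((½)*(-½)*(-10) + 84)*31 = (5/2 + 84)*31 = (173/2)*31 = 5363/2 ≈ 2681.5)
(W + 19418) + N(-105, -143) = (5363/2 + 19418) + (18 - 6*(-143)) = 44199/2 + (18 + 858) = 44199/2 + 876 = 45951/2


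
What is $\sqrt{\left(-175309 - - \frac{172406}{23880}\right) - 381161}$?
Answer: $\frac{i \sqrt{19832834307045}}{5970} \approx 745.96 i$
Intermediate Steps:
$\sqrt{\left(-175309 - - \frac{172406}{23880}\right) - 381161} = \sqrt{\left(-175309 - \left(-172406\right) \frac{1}{23880}\right) - 381161} = \sqrt{\left(-175309 - - \frac{86203}{11940}\right) - 381161} = \sqrt{\left(-175309 + \frac{86203}{11940}\right) - 381161} = \sqrt{- \frac{2093103257}{11940} - 381161} = \sqrt{- \frac{6644165597}{11940}} = \frac{i \sqrt{19832834307045}}{5970}$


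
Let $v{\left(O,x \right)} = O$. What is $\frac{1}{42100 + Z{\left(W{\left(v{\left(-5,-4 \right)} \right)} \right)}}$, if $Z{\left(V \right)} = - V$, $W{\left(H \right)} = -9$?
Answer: $\frac{1}{42109} \approx 2.3748 \cdot 10^{-5}$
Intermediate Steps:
$\frac{1}{42100 + Z{\left(W{\left(v{\left(-5,-4 \right)} \right)} \right)}} = \frac{1}{42100 - -9} = \frac{1}{42100 + 9} = \frac{1}{42109}$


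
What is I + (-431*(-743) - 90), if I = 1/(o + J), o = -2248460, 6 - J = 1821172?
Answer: 1302862276517/4069626 ≈ 3.2014e+5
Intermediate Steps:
J = -1821166 (J = 6 - 1*1821172 = 6 - 1821172 = -1821166)
I = -1/4069626 (I = 1/(-2248460 - 1821166) = 1/(-4069626) = -1/4069626 ≈ -2.4572e-7)
I + (-431*(-743) - 90) = -1/4069626 + (-431*(-743) - 90) = -1/4069626 + (320233 - 90) = -1/4069626 + 320143 = 1302862276517/4069626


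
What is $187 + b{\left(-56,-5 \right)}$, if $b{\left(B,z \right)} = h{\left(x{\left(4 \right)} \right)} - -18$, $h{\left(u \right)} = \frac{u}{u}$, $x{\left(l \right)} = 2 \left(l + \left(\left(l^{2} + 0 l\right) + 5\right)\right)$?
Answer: $206$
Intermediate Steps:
$x{\left(l \right)} = 10 + 2 l + 2 l^{2}$ ($x{\left(l \right)} = 2 \left(l + \left(\left(l^{2} + 0\right) + 5\right)\right) = 2 \left(l + \left(l^{2} + 5\right)\right) = 2 \left(l + \left(5 + l^{2}\right)\right) = 2 \left(5 + l + l^{2}\right) = 10 + 2 l + 2 l^{2}$)
$h{\left(u \right)} = 1$
$b{\left(B,z \right)} = 19$ ($b{\left(B,z \right)} = 1 - -18 = 1 + 18 = 19$)
$187 + b{\left(-56,-5 \right)} = 187 + 19 = 206$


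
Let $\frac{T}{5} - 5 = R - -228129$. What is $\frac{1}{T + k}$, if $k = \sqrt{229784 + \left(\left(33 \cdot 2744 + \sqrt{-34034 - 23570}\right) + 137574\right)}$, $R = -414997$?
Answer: $\frac{1}{-934315 + \sqrt{2} \sqrt{228955 + i \sqrt{14401}}} \approx -1.0711 \cdot 10^{-6} - 2.0 \cdot 10^{-13} i$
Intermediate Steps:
$T = -934315$ ($T = 25 + 5 \left(-414997 - -228129\right) = 25 + 5 \left(-414997 + 228129\right) = 25 + 5 \left(-186868\right) = 25 - 934340 = -934315$)
$k = \sqrt{457910 + 2 i \sqrt{14401}}$ ($k = \sqrt{229784 + \left(\left(90552 + \sqrt{-57604}\right) + 137574\right)} = \sqrt{229784 + \left(\left(90552 + 2 i \sqrt{14401}\right) + 137574\right)} = \sqrt{229784 + \left(228126 + 2 i \sqrt{14401}\right)} = \sqrt{457910 + 2 i \sqrt{14401}} \approx 676.69 + 0.177 i$)
$\frac{1}{T + k} = \frac{1}{-934315 + \sqrt{457910 + 2 i \sqrt{14401}}}$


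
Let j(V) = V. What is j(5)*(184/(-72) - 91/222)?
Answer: -9875/666 ≈ -14.827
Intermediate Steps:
j(5)*(184/(-72) - 91/222) = 5*(184/(-72) - 91/222) = 5*(184*(-1/72) - 91*1/222) = 5*(-23/9 - 91/222) = 5*(-1975/666) = -9875/666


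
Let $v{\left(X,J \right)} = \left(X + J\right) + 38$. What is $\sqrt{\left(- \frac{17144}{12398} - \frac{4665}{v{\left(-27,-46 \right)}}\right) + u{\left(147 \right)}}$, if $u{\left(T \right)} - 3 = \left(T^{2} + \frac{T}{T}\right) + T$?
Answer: $\frac{\sqrt{41221412198799}}{43393} \approx 147.96$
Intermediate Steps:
$v{\left(X,J \right)} = 38 + J + X$ ($v{\left(X,J \right)} = \left(J + X\right) + 38 = 38 + J + X$)
$u{\left(T \right)} = 4 + T + T^{2}$ ($u{\left(T \right)} = 3 + \left(\left(T^{2} + \frac{T}{T}\right) + T\right) = 3 + \left(\left(T^{2} + 1\right) + T\right) = 3 + \left(\left(1 + T^{2}\right) + T\right) = 3 + \left(1 + T + T^{2}\right) = 4 + T + T^{2}$)
$\sqrt{\left(- \frac{17144}{12398} - \frac{4665}{v{\left(-27,-46 \right)}}\right) + u{\left(147 \right)}} = \sqrt{\left(- \frac{17144}{12398} - \frac{4665}{38 - 46 - 27}\right) + \left(4 + 147 + 147^{2}\right)} = \sqrt{\left(\left(-17144\right) \frac{1}{12398} - \frac{4665}{-35}\right) + \left(4 + 147 + 21609\right)} = \sqrt{\left(- \frac{8572}{6199} - - \frac{933}{7}\right) + 21760} = \sqrt{\left(- \frac{8572}{6199} + \frac{933}{7}\right) + 21760} = \sqrt{\frac{5723663}{43393} + 21760} = \sqrt{\frac{949955343}{43393}} = \frac{\sqrt{41221412198799}}{43393}$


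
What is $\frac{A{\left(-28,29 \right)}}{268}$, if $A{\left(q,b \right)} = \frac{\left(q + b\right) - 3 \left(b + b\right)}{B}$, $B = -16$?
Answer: $\frac{173}{4288} \approx 0.040345$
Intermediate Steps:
$A{\left(q,b \right)} = - \frac{q}{16} + \frac{5 b}{16}$ ($A{\left(q,b \right)} = \frac{\left(q + b\right) - 3 \left(b + b\right)}{-16} = \left(\left(b + q\right) - 3 \cdot 2 b\right) \left(- \frac{1}{16}\right) = \left(\left(b + q\right) - 6 b\right) \left(- \frac{1}{16}\right) = \left(q - 5 b\right) \left(- \frac{1}{16}\right) = - \frac{q}{16} + \frac{5 b}{16}$)
$\frac{A{\left(-28,29 \right)}}{268} = \frac{\left(- \frac{1}{16}\right) \left(-28\right) + \frac{5}{16} \cdot 29}{268} = \left(\frac{7}{4} + \frac{145}{16}\right) \frac{1}{268} = \frac{173}{16} \cdot \frac{1}{268} = \frac{173}{4288}$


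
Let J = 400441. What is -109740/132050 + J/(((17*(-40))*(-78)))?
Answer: 941152489/140078640 ≈ 6.7187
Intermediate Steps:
-109740/132050 + J/(((17*(-40))*(-78))) = -109740/132050 + 400441/(((17*(-40))*(-78))) = -109740*1/132050 + 400441/((-680*(-78))) = -10974/13205 + 400441/53040 = 941152489/140078640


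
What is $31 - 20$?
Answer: $11$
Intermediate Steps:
$31 - 20 = 11$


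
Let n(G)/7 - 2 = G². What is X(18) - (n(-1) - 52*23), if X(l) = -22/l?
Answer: 10564/9 ≈ 1173.8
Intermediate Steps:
n(G) = 14 + 7*G²
X(18) - (n(-1) - 52*23) = -22/18 - ((14 + 7*(-1)²) - 52*23) = -22*1/18 - ((14 + 7*1) - 1*1196) = -11/9 - ((14 + 7) - 1196) = -11/9 - (21 - 1196) = -11/9 - 1*(-1175) = -11/9 + 1175 = 10564/9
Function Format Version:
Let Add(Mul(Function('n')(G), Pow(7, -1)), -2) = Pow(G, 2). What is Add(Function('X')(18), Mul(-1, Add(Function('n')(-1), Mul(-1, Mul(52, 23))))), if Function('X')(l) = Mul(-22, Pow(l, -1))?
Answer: Rational(10564, 9) ≈ 1173.8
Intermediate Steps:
Function('n')(G) = Add(14, Mul(7, Pow(G, 2)))
Add(Function('X')(18), Mul(-1, Add(Function('n')(-1), Mul(-1, Mul(52, 23))))) = Add(Mul(-22, Pow(18, -1)), Mul(-1, Add(Add(14, Mul(7, Pow(-1, 2))), Mul(-1, Mul(52, 23))))) = Add(Mul(-22, Rational(1, 18)), Mul(-1, Add(Add(14, Mul(7, 1)), Mul(-1, 1196)))) = Add(Rational(-11, 9), Mul(-1, Add(Add(14, 7), -1196))) = Add(Rational(-11, 9), Mul(-1, Add(21, -1196))) = Add(Rational(-11, 9), Mul(-1, -1175)) = Add(Rational(-11, 9), 1175) = Rational(10564, 9)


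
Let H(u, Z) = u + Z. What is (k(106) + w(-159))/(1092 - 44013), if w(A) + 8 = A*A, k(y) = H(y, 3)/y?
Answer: -2679047/4549626 ≈ -0.58885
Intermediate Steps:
H(u, Z) = Z + u
k(y) = (3 + y)/y
w(A) = -8 + A² (w(A) = -8 + A*A = -8 + A²)
(k(106) + w(-159))/(1092 - 44013) = ((3 + 106)/106 + (-8 + (-159)²))/(1092 - 44013) = ((1/106)*109 + (-8 + 25281))/(-42921) = (109/106 + 25273)*(-1/42921) = (2679047/106)*(-1/42921) = -2679047/4549626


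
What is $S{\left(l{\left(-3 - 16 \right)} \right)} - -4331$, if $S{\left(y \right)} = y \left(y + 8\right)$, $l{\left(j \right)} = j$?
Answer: $4540$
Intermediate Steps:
$S{\left(y \right)} = y \left(8 + y\right)$
$S{\left(l{\left(-3 - 16 \right)} \right)} - -4331 = \left(-3 - 16\right) \left(8 - 19\right) - -4331 = \left(-3 - 16\right) \left(8 - 19\right) + 4331 = - 19 \left(8 - 19\right) + 4331 = \left(-19\right) \left(-11\right) + 4331 = 209 + 4331 = 4540$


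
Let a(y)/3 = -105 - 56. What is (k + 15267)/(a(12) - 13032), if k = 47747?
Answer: -63014/13515 ≈ -4.6625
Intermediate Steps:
a(y) = -483 (a(y) = 3*(-105 - 56) = 3*(-161) = -483)
(k + 15267)/(a(12) - 13032) = (47747 + 15267)/(-483 - 13032) = 63014/(-13515) = 63014*(-1/13515) = -63014/13515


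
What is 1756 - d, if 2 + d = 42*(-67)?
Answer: 4572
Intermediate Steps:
d = -2816 (d = -2 + 42*(-67) = -2 - 2814 = -2816)
1756 - d = 1756 - 1*(-2816) = 1756 + 2816 = 4572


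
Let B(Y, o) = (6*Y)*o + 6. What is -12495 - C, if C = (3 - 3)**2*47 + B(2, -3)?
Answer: -12465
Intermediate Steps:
B(Y, o) = 6 + 6*Y*o (B(Y, o) = 6*Y*o + 6 = 6 + 6*Y*o)
C = -30 (C = (3 - 3)**2*47 + (6 + 6*2*(-3)) = 0**2*47 + (6 - 36) = 0*47 - 30 = 0 - 30 = -30)
-12495 - C = -12495 - 1*(-30) = -12495 + 30 = -12465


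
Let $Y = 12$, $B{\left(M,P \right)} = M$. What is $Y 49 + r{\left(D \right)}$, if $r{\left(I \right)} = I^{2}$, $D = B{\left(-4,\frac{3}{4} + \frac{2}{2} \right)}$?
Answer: $604$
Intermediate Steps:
$D = -4$
$Y 49 + r{\left(D \right)} = 12 \cdot 49 + \left(-4\right)^{2} = 588 + 16 = 604$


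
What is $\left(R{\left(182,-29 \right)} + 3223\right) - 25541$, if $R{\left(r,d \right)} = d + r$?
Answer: $-22165$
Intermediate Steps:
$\left(R{\left(182,-29 \right)} + 3223\right) - 25541 = \left(\left(-29 + 182\right) + 3223\right) - 25541 = \left(153 + 3223\right) - 25541 = 3376 - 25541 = -22165$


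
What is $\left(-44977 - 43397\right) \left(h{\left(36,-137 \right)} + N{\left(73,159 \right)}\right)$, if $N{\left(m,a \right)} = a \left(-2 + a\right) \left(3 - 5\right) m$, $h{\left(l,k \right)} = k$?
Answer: $322099810890$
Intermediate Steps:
$N{\left(m,a \right)} = a m \left(4 - 2 a\right)$ ($N{\left(m,a \right)} = a \left(-2 + a\right) \left(-2\right) m = a \left(4 - 2 a\right) m = a m \left(4 - 2 a\right)$)
$\left(-44977 - 43397\right) \left(h{\left(36,-137 \right)} + N{\left(73,159 \right)}\right) = \left(-44977 - 43397\right) \left(-137 + 2 \cdot 159 \cdot 73 \left(2 - 159\right)\right) = - 88374 \left(-137 + 2 \cdot 159 \cdot 73 \left(2 - 159\right)\right) = - 88374 \left(-137 + 2 \cdot 159 \cdot 73 \left(-157\right)\right) = - 88374 \left(-137 - 3644598\right) = \left(-88374\right) \left(-3644735\right) = 322099810890$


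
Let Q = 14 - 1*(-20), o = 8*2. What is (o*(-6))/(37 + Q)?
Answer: -96/71 ≈ -1.3521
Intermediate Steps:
o = 16
Q = 34 (Q = 14 + 20 = 34)
(o*(-6))/(37 + Q) = (16*(-6))/(37 + 34) = -96/71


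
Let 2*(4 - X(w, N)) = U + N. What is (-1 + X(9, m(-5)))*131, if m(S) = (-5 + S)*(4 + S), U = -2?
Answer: -131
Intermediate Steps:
X(w, N) = 5 - N/2 (X(w, N) = 4 - (-2 + N)/2 = 4 + (1 - N/2) = 5 - N/2)
(-1 + X(9, m(-5)))*131 = (-1 + (5 - (-20 + (-5)² - 1*(-5))/2))*131 = (-1 + (5 - (-20 + 25 + 5)/2))*131 = (-1 + (5 - ½*10))*131 = (-1 + (5 - 5))*131 = (-1 + 0)*131 = -1*131 = -131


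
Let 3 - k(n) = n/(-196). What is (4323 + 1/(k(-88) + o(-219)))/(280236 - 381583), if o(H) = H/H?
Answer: -752251/17634378 ≈ -0.042658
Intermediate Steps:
k(n) = 3 + n/196 (k(n) = 3 - n/(-196) = 3 - n*(-1)/196 = 3 - (-1)*n/196 = 3 + n/196)
o(H) = 1
(4323 + 1/(k(-88) + o(-219)))/(280236 - 381583) = (4323 + 1/((3 + (1/196)*(-88)) + 1))/(280236 - 381583) = (4323 + 1/((3 - 22/49) + 1))/(-101347) = (4323 + 1/(125/49 + 1))*(-1/101347) = (4323 + 1/(174/49))*(-1/101347) = (4323 + 49/174)*(-1/101347) = (752251/174)*(-1/101347) = -752251/17634378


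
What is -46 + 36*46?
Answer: 1610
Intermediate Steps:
-46 + 36*46 = -46 + 1656 = 1610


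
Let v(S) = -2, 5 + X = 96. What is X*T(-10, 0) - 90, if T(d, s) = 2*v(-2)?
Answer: -454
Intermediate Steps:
X = 91 (X = -5 + 96 = 91)
T(d, s) = -4 (T(d, s) = 2*(-2) = -4)
X*T(-10, 0) - 90 = 91*(-4) - 90 = -364 - 90 = -454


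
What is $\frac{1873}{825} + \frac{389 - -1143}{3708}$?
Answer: $\frac{684082}{254925} \approx 2.6835$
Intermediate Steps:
$\frac{1873}{825} + \frac{389 - -1143}{3708} = 1873 \cdot \frac{1}{825} + \left(389 + 1143\right) \frac{1}{3708} = \frac{1873}{825} + 1532 \cdot \frac{1}{3708} = \frac{1873}{825} + \frac{383}{927} = \frac{684082}{254925}$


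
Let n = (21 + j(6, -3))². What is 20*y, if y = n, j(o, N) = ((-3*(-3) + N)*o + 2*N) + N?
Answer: 46080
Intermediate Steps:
j(o, N) = 3*N + o*(9 + N) (j(o, N) = ((9 + N)*o + 2*N) + N = (o*(9 + N) + 2*N) + N = (2*N + o*(9 + N)) + N = 3*N + o*(9 + N))
n = 2304 (n = (21 + (3*(-3) + 9*6 - 3*6))² = (21 + (-9 + 54 - 18))² = (21 + 27)² = 48² = 2304)
y = 2304
20*y = 20*2304 = 46080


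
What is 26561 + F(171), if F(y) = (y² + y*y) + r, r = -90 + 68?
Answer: 85021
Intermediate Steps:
r = -22
F(y) = -22 + 2*y² (F(y) = (y² + y*y) - 22 = (y² + y²) - 22 = 2*y² - 22 = -22 + 2*y²)
26561 + F(171) = 26561 + (-22 + 2*171²) = 26561 + (-22 + 2*29241) = 26561 + (-22 + 58482) = 26561 + 58460 = 85021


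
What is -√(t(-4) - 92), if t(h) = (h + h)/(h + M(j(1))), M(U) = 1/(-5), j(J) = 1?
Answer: -2*I*√9933/21 ≈ -9.4919*I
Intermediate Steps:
M(U) = -⅕
t(h) = 2*h/(-⅕ + h) (t(h) = (h + h)/(h - ⅕) = (2*h)/(-⅕ + h) = 2*h/(-⅕ + h))
-√(t(-4) - 92) = -√(10*(-4)/(-1 + 5*(-4)) - 92) = -√(10*(-4)/(-1 - 20) - 92) = -√(10*(-4)/(-21) - 92) = -√(10*(-4)*(-1/21) - 92) = -√(40/21 - 92) = -√(-1892/21) = -2*I*√9933/21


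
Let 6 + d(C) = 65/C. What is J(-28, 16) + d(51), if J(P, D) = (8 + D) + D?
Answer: 1799/51 ≈ 35.275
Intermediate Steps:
d(C) = -6 + 65/C
J(P, D) = 8 + 2*D
J(-28, 16) + d(51) = (8 + 2*16) + (-6 + 65/51) = (8 + 32) + (-6 + 65*(1/51)) = 40 + (-6 + 65/51) = 40 - 241/51 = 1799/51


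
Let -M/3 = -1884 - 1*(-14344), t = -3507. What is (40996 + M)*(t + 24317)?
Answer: 75248960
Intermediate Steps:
M = -37380 (M = -3*(-1884 - 1*(-14344)) = -3*(-1884 + 14344) = -3*12460 = -37380)
(40996 + M)*(t + 24317) = (40996 - 37380)*(-3507 + 24317) = 3616*20810 = 75248960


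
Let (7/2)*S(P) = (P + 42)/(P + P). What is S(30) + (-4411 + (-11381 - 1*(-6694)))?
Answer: -318418/35 ≈ -9097.7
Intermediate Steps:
S(P) = (42 + P)/(7*P) (S(P) = 2*((P + 42)/(P + P))/7 = 2*((42 + P)/((2*P)))/7 = 2*((42 + P)*(1/(2*P)))/7 = 2*((42 + P)/(2*P))/7 = (42 + P)/(7*P))
S(30) + (-4411 + (-11381 - 1*(-6694))) = (⅐)*(42 + 30)/30 + (-4411 + (-11381 - 1*(-6694))) = (⅐)*(1/30)*72 + (-4411 + (-11381 + 6694)) = 12/35 + (-4411 - 4687) = 12/35 - 9098 = -318418/35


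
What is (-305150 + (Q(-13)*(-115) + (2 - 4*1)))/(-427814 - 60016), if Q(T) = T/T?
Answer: 305267/487830 ≈ 0.62576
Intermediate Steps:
Q(T) = 1
(-305150 + (Q(-13)*(-115) + (2 - 4*1)))/(-427814 - 60016) = (-305150 + (1*(-115) + (2 - 4*1)))/(-427814 - 60016) = (-305150 + (-115 + (2 - 4)))/(-487830) = (-305150 + (-115 - 2))*(-1/487830) = (-305150 - 117)*(-1/487830) = -305267*(-1/487830) = 305267/487830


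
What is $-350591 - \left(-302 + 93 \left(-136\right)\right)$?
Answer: $-337641$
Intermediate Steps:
$-350591 - \left(-302 + 93 \left(-136\right)\right) = -350591 - \left(-302 - 12648\right) = -350591 - -12950 = -350591 + 12950 = -337641$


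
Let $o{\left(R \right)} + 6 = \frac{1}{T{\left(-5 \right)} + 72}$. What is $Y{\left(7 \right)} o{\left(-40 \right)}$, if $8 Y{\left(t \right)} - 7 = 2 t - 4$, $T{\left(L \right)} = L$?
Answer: $- \frac{6817}{536} \approx -12.718$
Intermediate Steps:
$Y{\left(t \right)} = \frac{3}{8} + \frac{t}{4}$ ($Y{\left(t \right)} = \frac{7}{8} + \frac{2 t - 4}{8} = \frac{7}{8} + \frac{-4 + 2 t}{8} = \frac{7}{8} + \left(- \frac{1}{2} + \frac{t}{4}\right) = \frac{3}{8} + \frac{t}{4}$)
$o{\left(R \right)} = - \frac{401}{67}$ ($o{\left(R \right)} = -6 + \frac{1}{-5 + 72} = -6 + \frac{1}{67} = - \frac{401}{67}$)
$Y{\left(7 \right)} o{\left(-40 \right)} = \left(\frac{3}{8} + \frac{1}{4} \cdot 7\right) \left(- \frac{401}{67}\right) = \left(\frac{3}{8} + \frac{7}{4}\right) \left(- \frac{401}{67}\right) = \frac{17}{8} \left(- \frac{401}{67}\right) = - \frac{6817}{536}$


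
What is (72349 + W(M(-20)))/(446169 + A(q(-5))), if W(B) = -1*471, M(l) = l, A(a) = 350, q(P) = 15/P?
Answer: 71878/446519 ≈ 0.16097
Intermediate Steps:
W(B) = -471
(72349 + W(M(-20)))/(446169 + A(q(-5))) = (72349 - 471)/(446169 + 350) = 71878/446519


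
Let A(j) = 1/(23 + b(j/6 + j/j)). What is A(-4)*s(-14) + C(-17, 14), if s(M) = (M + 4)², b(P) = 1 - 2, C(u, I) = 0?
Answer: 50/11 ≈ 4.5455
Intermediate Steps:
b(P) = -1
s(M) = (4 + M)²
A(j) = 1/22 (A(j) = 1/(23 - 1) = 1/22)
A(-4)*s(-14) + C(-17, 14) = (4 - 14)²/22 + 0 = (1/22)*(-10)² + 0 = (1/22)*100 + 0 = 50/11 + 0 = 50/11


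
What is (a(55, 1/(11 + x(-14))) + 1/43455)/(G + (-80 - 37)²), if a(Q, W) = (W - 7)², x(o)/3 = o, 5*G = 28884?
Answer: 2065156381/812896771779 ≈ 0.0025405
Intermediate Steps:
G = 28884/5 (G = (⅕)*28884 = 28884/5 ≈ 5776.8)
x(o) = 3*o
a(Q, W) = (-7 + W)²
(a(55, 1/(11 + x(-14))) + 1/43455)/(G + (-80 - 37)²) = ((-7 + 1/(11 + 3*(-14)))² + 1/43455)/(28884/5 + (-80 - 37)²) = ((-7 + 1/(11 - 42))² + 1/43455)/(28884/5 + (-117)²) = ((-7 + 1/(-31))² + 1/43455)/(28884/5 + 13689) = ((-7 - 1/31)² + 1/43455)/(97329/5) = ((-218/31)² + 1/43455)*(5/97329) = (47524/961 + 1/43455)*(5/97329) = (2065156381/41760255)*(5/97329) = 2065156381/812896771779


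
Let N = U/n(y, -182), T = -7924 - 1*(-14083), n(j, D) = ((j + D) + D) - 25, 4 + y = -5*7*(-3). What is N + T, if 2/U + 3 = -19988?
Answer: 17729937937/2878704 ≈ 6159.0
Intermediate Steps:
U = -2/19991 (U = 2/(-3 - 19988) = 2/(-19991) = 2*(-1/19991) = -2/19991 ≈ -0.00010004)
y = 101 (y = -4 - 5*7*(-3) = -4 - 35*(-3) = -4 + 105 = 101)
n(j, D) = -25 + j + 2*D (n(j, D) = ((D + j) + D) - 25 = (j + 2*D) - 25 = -25 + j + 2*D)
T = 6159 (T = -7924 + 14083 = 6159)
N = 1/2878704 (N = -2/(19991*(-25 + 101 + 2*(-182))) = -2/(19991*(-25 + 101 - 364)) = -2/19991/(-288) = -2/19991*(-1/288) = 1/2878704 ≈ 3.4738e-7)
N + T = 1/2878704 + 6159 = 17729937937/2878704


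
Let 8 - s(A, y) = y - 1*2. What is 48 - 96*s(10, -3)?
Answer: -1200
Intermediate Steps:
s(A, y) = 10 - y (s(A, y) = 8 - (y - 1*2) = 8 - (y - 2) = 8 - (-2 + y) = 8 + (2 - y) = 10 - y)
48 - 96*s(10, -3) = 48 - 96*(10 - 1*(-3)) = 48 - 96*(10 + 3) = 48 - 96*13 = 48 - 1248 = -1200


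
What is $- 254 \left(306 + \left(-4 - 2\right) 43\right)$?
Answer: $-12192$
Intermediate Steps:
$- 254 \left(306 + \left(-4 - 2\right) 43\right) = - 254 \left(306 - 258\right) = \left(-254\right) 48 = -12192$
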